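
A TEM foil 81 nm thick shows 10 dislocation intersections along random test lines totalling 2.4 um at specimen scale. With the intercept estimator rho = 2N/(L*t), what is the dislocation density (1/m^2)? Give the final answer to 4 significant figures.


rho = 2N / (L * t)
L = 2.4 um = 2.4e-06 m, t = 81 nm = 8.1e-08 m
rho = 2 * 10 / (2.4e-06 * 8.1e-08)
rho = 1.029e+14 1/m^2


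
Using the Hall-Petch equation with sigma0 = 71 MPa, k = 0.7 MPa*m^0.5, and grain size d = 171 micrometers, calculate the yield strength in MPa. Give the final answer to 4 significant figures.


sigma_y = sigma0 + k / sqrt(d)
d = 171 um = 1.71e-04 m
sigma_y = 71 + 0.7 / sqrt(1.71e-04)
sigma_y = 124.5 MPa


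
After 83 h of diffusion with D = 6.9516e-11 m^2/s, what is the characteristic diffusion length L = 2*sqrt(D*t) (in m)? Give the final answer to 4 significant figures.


t = 83 hr = 298800 s
Diffusion length = 2*sqrt(D*t)
= 2*sqrt(6.9516e-11 * 298800)
= 9.115e-03 m


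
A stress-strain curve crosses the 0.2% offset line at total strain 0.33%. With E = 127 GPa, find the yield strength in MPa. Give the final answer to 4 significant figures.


Offset strain = 0.002
Elastic strain at yield = total_strain - offset = 3.3e-03 - 0.002 = 1.3e-03
sigma_y = E * elastic_strain = 127000 * 1.3e-03
sigma_y = 165.1 MPa


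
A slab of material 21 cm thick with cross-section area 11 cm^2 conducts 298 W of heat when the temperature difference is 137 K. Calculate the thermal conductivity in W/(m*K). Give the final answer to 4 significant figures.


k = Q*L / (A*dT)
L = 0.21 m, A = 1.1e-03 m^2
k = 298 * 0.21 / (1.1e-03 * 137)
k = 415.3 W/(m*K)


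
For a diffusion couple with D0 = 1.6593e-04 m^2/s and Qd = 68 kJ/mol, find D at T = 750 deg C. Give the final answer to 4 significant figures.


D = D0 * exp(-Qd / (R*T))
T = 1023.15 K
D = 1.6593e-04 * exp(-68e3 / (8.314 * 1023.15))
D = 5.6e-08 m^2/s


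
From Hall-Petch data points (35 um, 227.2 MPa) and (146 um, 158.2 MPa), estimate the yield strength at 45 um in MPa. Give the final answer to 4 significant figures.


sigma_y = sigma0 + k / sqrt(d)
1/sqrt(d1) = 1/sqrt(3.5e-05) = 169.031;  1/sqrt(d2) = 82.7606
k = (sigma1 - sigma2) / (1/sqrt(d1) - 1/sqrt(d2)) = (227.2 - 158.2) / (169.031 - 82.7606) = 0.799812 MPa*m^0.5
sigma0 = sigma1 - k/sqrt(d1) = 227.2 - 0.799812*169.031 = 92.0071 MPa
sigma_y(d3) = 92.0071 + 0.799812 / sqrt(4.5e-05) = 211.2 MPa


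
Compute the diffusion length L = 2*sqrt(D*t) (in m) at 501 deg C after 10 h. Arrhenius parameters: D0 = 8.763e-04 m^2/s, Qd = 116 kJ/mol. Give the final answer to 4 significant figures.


Step 1: D = D0 * exp(-Qd/(R*T))
T = 774.15 K
D = 8.763e-04 * exp(-116e3 / (8.314 * 774.15)) = 1.30449e-11 m^2/s
Step 2: L = 2*sqrt(D*t)
t = 10 h = 36000 s
L = 2*sqrt(1.30449e-11 * 36000) = 1.371e-03 m


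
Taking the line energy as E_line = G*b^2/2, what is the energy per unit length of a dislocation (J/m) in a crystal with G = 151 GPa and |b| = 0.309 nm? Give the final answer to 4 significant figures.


E = G*b^2/2
b = 0.309 nm = 3.09e-10 m
G = 151 GPa = 1.51e+11 Pa
E = 0.5 * 1.51e+11 * (3.09e-10)^2
E = 7.209e-09 J/m


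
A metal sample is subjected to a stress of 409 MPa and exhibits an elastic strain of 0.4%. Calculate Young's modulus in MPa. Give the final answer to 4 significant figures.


E = sigma / epsilon
epsilon = 0.4% = 4e-03
E = 409 / 4e-03
E = 102300 MPa


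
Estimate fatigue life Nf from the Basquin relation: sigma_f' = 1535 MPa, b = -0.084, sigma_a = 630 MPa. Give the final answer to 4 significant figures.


sigma_a = sigma_f' * (2*Nf)^b
2*Nf = (sigma_a / sigma_f')^(1/b)
2*Nf = (630 / 1535)^(1/-0.084)
2*Nf = 40214.2
Nf = 20110 cycles


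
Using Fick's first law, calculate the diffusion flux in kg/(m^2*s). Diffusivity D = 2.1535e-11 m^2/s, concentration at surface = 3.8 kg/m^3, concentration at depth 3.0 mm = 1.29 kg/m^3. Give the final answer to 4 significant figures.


J = -D * (dC/dx) = D * (C1 - C2) / dx
J = 2.1535e-11 * (3.8 - 1.29) / 3e-03
J = 1.802e-08 kg/(m^2*s)


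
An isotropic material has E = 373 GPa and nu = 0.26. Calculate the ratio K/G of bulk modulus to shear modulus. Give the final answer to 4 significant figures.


G = E / (2*(1+nu))
G = 373 / (2*(1+0.26)) = 148.016 GPa
K = E / (3*(1-2*nu))
K = 373 / (3*(1-2*0.26)) = 259.028 GPa
K/G = 259.028 / 148.016 = 1.75


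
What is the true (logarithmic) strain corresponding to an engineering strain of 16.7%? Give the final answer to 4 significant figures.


epsilon_true = ln(1 + epsilon_eng)
epsilon_true = ln(1 + 0.167)
epsilon_true = 0.1544


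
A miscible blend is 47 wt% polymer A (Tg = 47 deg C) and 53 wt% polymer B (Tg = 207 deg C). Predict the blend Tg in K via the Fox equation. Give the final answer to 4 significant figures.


1/Tg = w1/Tg1 + w2/Tg2 (in Kelvin)
Tg1 = 320.15 K, Tg2 = 480.15 K
1/Tg = 0.47/320.15 + 0.53/480.15
Tg = 388.8 K


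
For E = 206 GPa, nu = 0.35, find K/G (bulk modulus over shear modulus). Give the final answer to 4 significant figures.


G = E / (2*(1+nu))
G = 206 / (2*(1+0.35)) = 76.2963 GPa
K = E / (3*(1-2*nu))
K = 206 / (3*(1-2*0.35)) = 228.889 GPa
K/G = 228.889 / 76.2963 = 3


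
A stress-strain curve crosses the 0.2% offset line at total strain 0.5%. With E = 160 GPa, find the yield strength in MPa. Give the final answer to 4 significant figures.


Offset strain = 0.002
Elastic strain at yield = total_strain - offset = 5e-03 - 0.002 = 3e-03
sigma_y = E * elastic_strain = 160000 * 3e-03
sigma_y = 480 MPa


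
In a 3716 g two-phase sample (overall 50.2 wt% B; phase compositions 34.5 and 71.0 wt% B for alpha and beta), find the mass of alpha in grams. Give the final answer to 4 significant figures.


f_alpha = (C_beta - C0) / (C_beta - C_alpha)
f_alpha = (71.0 - 50.2) / (71.0 - 34.5) = 0.569863
m_alpha = f_alpha * m_total = 0.569863 * 3716 = 2118 g


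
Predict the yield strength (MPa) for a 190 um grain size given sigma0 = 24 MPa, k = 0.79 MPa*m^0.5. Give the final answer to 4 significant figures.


sigma_y = sigma0 + k / sqrt(d)
d = 190 um = 1.9e-04 m
sigma_y = 24 + 0.79 / sqrt(1.9e-04)
sigma_y = 81.31 MPa


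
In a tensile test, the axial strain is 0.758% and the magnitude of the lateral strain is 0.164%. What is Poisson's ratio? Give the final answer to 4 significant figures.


nu = -epsilon_lat / epsilon_axial
Lateral strain is contraction (negative), so using magnitudes:
nu = 0.164 / 0.758
nu = 0.2164


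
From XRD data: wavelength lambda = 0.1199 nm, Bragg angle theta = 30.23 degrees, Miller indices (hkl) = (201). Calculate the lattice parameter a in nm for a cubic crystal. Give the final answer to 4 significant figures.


d = lambda / (2*sin(theta))
d = 0.1199 / (2*sin(30.23 deg))
d = 0.119073 nm
a = d * sqrt(h^2+k^2+l^2) = 0.119073 * sqrt(5)
a = 0.2663 nm


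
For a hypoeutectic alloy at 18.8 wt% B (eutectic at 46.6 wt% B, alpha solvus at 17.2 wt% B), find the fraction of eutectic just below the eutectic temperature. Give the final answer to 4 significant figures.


f_primary = (C_e - C0) / (C_e - C_alpha_max)
f_primary = (46.6 - 18.8) / (46.6 - 17.2)
f_primary = 0.945578
f_eutectic = 1 - 0.945578 = 0.05442


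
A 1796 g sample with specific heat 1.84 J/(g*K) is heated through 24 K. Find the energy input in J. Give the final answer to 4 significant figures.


Q = m * cp * dT
Q = 1796 * 1.84 * 24
Q = 79310 J


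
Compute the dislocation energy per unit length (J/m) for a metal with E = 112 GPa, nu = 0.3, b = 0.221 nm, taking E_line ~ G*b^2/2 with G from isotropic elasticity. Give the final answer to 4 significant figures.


Step 1: G = E / (2*(1+nu))
G = 112 / (2*(1+0.3)) = 43.0769 GPa = 4.30769e+10 Pa
Step 2: E_line = G*b^2/2
b = 0.221 nm = 2.21e-10 m
E_line = 0.5 * 4.30769e+10 * (2.21e-10)^2 = 1.052e-09 J/m


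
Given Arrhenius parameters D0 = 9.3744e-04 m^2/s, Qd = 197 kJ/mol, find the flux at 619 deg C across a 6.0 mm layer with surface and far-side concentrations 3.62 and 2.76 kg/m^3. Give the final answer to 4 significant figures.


Step 1: D = D0 * exp(-Qd/(R*T))
T = 619 + 273.15 = 892.15 K
D = 9.3744e-04 * exp(-197e3 / (8.314 * 892.15)) = 2.73742e-15 m^2/s
Step 2: J = D * (C1 - C2) / dx
J = 2.73742e-15 * (3.62 - 2.76) / 6e-03
J = 3.924e-13 kg/(m^2*s)


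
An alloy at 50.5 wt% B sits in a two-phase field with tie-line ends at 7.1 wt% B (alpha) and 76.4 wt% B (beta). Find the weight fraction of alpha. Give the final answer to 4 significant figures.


f_alpha = (C_beta - C0) / (C_beta - C_alpha)
f_alpha = (76.4 - 50.5) / (76.4 - 7.1)
f_alpha = 0.3737


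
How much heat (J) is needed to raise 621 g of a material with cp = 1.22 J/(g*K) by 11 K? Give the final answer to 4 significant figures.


Q = m * cp * dT
Q = 621 * 1.22 * 11
Q = 8334 J


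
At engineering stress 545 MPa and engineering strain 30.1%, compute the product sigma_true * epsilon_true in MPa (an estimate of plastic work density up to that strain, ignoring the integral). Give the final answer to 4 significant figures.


sigma_true = sigma_eng * (1 + epsilon_eng)
sigma_true = 545 * (1 + 0.301) = 709.045 MPa
epsilon_true = ln(1 + epsilon_eng)
epsilon_true = ln(1 + 0.301) = 0.263133
sigma_true * epsilon_true = 709.045 * 0.263133 = 186.6 MPa


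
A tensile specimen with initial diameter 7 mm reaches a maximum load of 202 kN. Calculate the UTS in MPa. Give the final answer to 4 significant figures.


A0 = pi*(d/2)^2 = pi*(7/2)^2 = 38.4845 mm^2
UTS = F_max / A0 = 202*1000 / 38.4845
UTS = 5249 MPa


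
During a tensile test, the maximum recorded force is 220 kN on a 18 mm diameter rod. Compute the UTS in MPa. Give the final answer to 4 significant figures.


A0 = pi*(d/2)^2 = pi*(18/2)^2 = 254.469 mm^2
UTS = F_max / A0 = 220*1000 / 254.469
UTS = 864.5 MPa


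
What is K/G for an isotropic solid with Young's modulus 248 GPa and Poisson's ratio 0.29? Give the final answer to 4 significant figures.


G = E / (2*(1+nu))
G = 248 / (2*(1+0.29)) = 96.124 GPa
K = E / (3*(1-2*nu))
K = 248 / (3*(1-2*0.29)) = 196.825 GPa
K/G = 196.825 / 96.124 = 2.048


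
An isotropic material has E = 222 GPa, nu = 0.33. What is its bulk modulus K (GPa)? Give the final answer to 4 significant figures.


K = E / (3*(1-2*nu))
K = 222 / (3*(1-2*0.33))
K = 217.6 GPa


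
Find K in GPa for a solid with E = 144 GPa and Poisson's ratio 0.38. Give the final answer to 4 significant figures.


K = E / (3*(1-2*nu))
K = 144 / (3*(1-2*0.38))
K = 200 GPa


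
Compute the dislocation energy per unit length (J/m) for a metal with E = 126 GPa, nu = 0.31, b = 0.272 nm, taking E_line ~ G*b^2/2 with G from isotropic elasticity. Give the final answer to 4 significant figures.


Step 1: G = E / (2*(1+nu))
G = 126 / (2*(1+0.31)) = 48.0916 GPa = 4.80916e+10 Pa
Step 2: E_line = G*b^2/2
b = 0.272 nm = 2.72e-10 m
E_line = 0.5 * 4.80916e+10 * (2.72e-10)^2 = 1.779e-09 J/m


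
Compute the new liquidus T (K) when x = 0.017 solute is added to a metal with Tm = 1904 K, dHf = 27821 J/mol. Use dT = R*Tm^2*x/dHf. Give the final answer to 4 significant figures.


dT = R*Tm^2*x / dHf
dT = 8.314 * 1904^2 * 0.017 / 27821
dT = 18.4171 K
T_new = 1904 - 18.4171 = 1886 K


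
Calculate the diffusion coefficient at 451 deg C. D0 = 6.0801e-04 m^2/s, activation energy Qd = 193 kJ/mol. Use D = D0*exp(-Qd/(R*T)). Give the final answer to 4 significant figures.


D = D0 * exp(-Qd / (R*T))
T = 724.15 K
D = 6.0801e-04 * exp(-193e3 / (8.314 * 724.15))
D = 7.276e-18 m^2/s


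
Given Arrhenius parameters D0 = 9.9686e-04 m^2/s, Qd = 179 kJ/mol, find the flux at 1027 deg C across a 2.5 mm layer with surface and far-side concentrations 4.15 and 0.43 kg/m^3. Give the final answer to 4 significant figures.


Step 1: D = D0 * exp(-Qd/(R*T))
T = 1027 + 273.15 = 1300.15 K
D = 9.9686e-04 * exp(-179e3 / (8.314 * 1300.15)) = 6.41056e-11 m^2/s
Step 2: J = D * (C1 - C2) / dx
J = 6.41056e-11 * (4.15 - 0.43) / 2.5e-03
J = 9.539e-08 kg/(m^2*s)


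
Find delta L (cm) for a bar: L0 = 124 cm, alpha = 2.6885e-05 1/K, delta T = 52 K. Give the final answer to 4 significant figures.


dL = L0 * alpha * dT
dL = 124 * 2.6885e-05 * 52
dL = 0.1734 cm


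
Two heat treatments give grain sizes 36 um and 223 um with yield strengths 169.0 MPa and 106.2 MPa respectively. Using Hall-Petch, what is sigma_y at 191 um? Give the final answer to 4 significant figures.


sigma_y = sigma0 + k / sqrt(d)
1/sqrt(d1) = 1/sqrt(3.6e-05) = 166.667;  1/sqrt(d2) = 66.965
k = (sigma1 - sigma2) / (1/sqrt(d1) - 1/sqrt(d2)) = (169.0 - 106.2) / (166.667 - 66.965) = 0.629879 MPa*m^0.5
sigma0 = sigma1 - k/sqrt(d1) = 169.0 - 0.629879*166.667 = 64.0202 MPa
sigma_y(d3) = 64.0202 + 0.629879 / sqrt(1.91e-04) = 109.6 MPa


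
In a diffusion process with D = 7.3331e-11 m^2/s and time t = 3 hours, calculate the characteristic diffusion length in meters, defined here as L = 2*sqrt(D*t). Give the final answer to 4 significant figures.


t = 3 hr = 10800 s
Diffusion length = 2*sqrt(D*t)
= 2*sqrt(7.3331e-11 * 10800)
= 1.78e-03 m


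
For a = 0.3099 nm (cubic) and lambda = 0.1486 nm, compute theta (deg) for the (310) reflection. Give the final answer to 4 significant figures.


d = a / sqrt(h^2+k^2+l^2)
d = 0.3099 / sqrt(10) = 0.097999 nm
lambda = 2*d*sin(theta)  =>  sin(theta) = lambda / (2*d)
sin(theta) = 0.1486 / (2 * 0.097999) = 0.758171
theta = 49.3 deg


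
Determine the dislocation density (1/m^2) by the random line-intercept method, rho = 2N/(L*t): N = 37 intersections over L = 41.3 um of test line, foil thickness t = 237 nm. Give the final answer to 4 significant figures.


rho = 2N / (L * t)
L = 41.3 um = 4.13e-05 m, t = 237 nm = 2.37e-07 m
rho = 2 * 37 / (4.13e-05 * 2.37e-07)
rho = 7.56e+12 1/m^2


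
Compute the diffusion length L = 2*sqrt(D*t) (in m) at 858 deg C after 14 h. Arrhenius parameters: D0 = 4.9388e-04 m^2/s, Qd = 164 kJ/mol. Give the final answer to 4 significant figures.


Step 1: D = D0 * exp(-Qd/(R*T))
T = 1131.15 K
D = 4.9388e-04 * exp(-164e3 / (8.314 * 1131.15)) = 1.31856e-11 m^2/s
Step 2: L = 2*sqrt(D*t)
t = 14 h = 50400 s
L = 2*sqrt(1.31856e-11 * 50400) = 1.63e-03 m


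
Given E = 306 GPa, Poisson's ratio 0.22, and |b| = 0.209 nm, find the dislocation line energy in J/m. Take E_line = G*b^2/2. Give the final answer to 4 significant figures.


Step 1: G = E / (2*(1+nu))
G = 306 / (2*(1+0.22)) = 125.41 GPa = 1.2541e+11 Pa
Step 2: E_line = G*b^2/2
b = 0.209 nm = 2.09e-10 m
E_line = 0.5 * 1.2541e+11 * (2.09e-10)^2 = 2.739e-09 J/m


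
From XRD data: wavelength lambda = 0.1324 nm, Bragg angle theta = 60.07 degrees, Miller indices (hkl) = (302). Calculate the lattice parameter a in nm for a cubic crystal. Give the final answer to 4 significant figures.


d = lambda / (2*sin(theta))
d = 0.1324 / (2*sin(60.07 deg))
d = 0.0763874 nm
a = d * sqrt(h^2+k^2+l^2) = 0.0763874 * sqrt(13)
a = 0.2754 nm


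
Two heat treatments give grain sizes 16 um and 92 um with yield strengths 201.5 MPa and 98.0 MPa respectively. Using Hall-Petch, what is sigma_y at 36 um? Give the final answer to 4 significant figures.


sigma_y = sigma0 + k / sqrt(d)
1/sqrt(d1) = 1/sqrt(1.6e-05) = 250;  1/sqrt(d2) = 104.257
k = (sigma1 - sigma2) / (1/sqrt(d1) - 1/sqrt(d2)) = (201.5 - 98.0) / (250 - 104.257) = 0.710155 MPa*m^0.5
sigma0 = sigma1 - k/sqrt(d1) = 201.5 - 0.710155*250 = 23.9612 MPa
sigma_y(d3) = 23.9612 + 0.710155 / sqrt(3.6e-05) = 142.3 MPa


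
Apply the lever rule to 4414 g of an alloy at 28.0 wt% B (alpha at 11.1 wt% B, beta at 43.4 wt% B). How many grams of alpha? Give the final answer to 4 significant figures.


f_alpha = (C_beta - C0) / (C_beta - C_alpha)
f_alpha = (43.4 - 28.0) / (43.4 - 11.1) = 0.47678
m_alpha = f_alpha * m_total = 0.47678 * 4414 = 2105 g


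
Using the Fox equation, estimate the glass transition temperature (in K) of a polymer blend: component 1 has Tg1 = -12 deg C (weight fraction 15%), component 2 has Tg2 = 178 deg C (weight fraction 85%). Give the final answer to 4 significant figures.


1/Tg = w1/Tg1 + w2/Tg2 (in Kelvin)
Tg1 = 261.15 K, Tg2 = 451.15 K
1/Tg = 0.15/261.15 + 0.85/451.15
Tg = 406.8 K


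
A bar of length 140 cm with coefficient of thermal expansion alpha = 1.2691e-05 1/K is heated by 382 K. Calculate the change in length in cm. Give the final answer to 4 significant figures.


dL = L0 * alpha * dT
dL = 140 * 1.2691e-05 * 382
dL = 0.6787 cm


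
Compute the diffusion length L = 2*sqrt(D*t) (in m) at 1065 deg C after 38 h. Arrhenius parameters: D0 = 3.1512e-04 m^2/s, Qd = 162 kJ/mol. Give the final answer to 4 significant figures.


Step 1: D = D0 * exp(-Qd/(R*T))
T = 1338.15 K
D = 3.1512e-04 * exp(-162e3 / (8.314 * 1338.15)) = 1.4948e-10 m^2/s
Step 2: L = 2*sqrt(D*t)
t = 38 h = 136800 s
L = 2*sqrt(1.4948e-10 * 136800) = 9.044e-03 m


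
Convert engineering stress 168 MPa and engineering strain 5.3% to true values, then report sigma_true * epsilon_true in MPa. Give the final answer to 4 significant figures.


sigma_true = sigma_eng * (1 + epsilon_eng)
sigma_true = 168 * (1 + 0.053) = 176.904 MPa
epsilon_true = ln(1 + epsilon_eng)
epsilon_true = ln(1 + 0.053) = 0.0516432
sigma_true * epsilon_true = 176.904 * 0.0516432 = 9.136 MPa


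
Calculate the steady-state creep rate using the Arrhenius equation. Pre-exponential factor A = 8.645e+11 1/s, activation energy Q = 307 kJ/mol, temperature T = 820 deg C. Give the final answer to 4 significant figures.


rate = A * exp(-Q / (R*T))
T = 820 + 273.15 = 1093.15 K
rate = 8.645e+11 * exp(-307e3 / (8.314 * 1093.15))
rate = 1.848e-03 1/s


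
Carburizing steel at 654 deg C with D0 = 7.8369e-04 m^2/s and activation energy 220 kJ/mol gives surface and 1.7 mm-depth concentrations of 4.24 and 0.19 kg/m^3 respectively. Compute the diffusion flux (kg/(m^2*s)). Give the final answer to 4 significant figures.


Step 1: D = D0 * exp(-Qd/(R*T))
T = 654 + 273.15 = 927.15 K
D = 7.8369e-04 * exp(-220e3 / (8.314 * 927.15)) = 3.15596e-16 m^2/s
Step 2: J = D * (C1 - C2) / dx
J = 3.15596e-16 * (4.24 - 0.19) / 1.7e-03
J = 7.519e-13 kg/(m^2*s)


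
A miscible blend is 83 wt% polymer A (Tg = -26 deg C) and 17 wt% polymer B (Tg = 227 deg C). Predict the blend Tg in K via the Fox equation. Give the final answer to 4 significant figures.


1/Tg = w1/Tg1 + w2/Tg2 (in Kelvin)
Tg1 = 247.15 K, Tg2 = 500.15 K
1/Tg = 0.83/247.15 + 0.17/500.15
Tg = 270.4 K


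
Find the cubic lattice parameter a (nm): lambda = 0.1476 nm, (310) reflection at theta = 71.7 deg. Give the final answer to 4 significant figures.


d = lambda / (2*sin(theta))
d = 0.1476 / (2*sin(71.7 deg))
d = 0.0777312 nm
a = d * sqrt(h^2+k^2+l^2) = 0.0777312 * sqrt(10)
a = 0.2458 nm


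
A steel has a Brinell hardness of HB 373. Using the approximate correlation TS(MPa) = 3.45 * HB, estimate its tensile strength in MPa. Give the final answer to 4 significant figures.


TS (MPa) = 3.45 * HB
TS = 3.45 * 373
TS = 1287 MPa


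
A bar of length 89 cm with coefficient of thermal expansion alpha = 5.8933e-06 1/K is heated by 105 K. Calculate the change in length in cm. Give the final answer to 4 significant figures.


dL = L0 * alpha * dT
dL = 89 * 5.8933e-06 * 105
dL = 0.05507 cm


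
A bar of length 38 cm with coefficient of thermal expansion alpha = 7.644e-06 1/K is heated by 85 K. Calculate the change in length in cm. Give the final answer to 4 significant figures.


dL = L0 * alpha * dT
dL = 38 * 7.644e-06 * 85
dL = 0.02469 cm


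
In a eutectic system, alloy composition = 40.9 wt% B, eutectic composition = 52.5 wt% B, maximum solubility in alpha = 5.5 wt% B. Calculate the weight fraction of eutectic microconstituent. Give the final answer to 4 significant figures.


f_primary = (C_e - C0) / (C_e - C_alpha_max)
f_primary = (52.5 - 40.9) / (52.5 - 5.5)
f_primary = 0.246809
f_eutectic = 1 - 0.246809 = 0.7532


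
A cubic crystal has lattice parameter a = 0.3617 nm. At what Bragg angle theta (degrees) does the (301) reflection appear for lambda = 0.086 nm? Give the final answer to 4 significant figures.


d = a / sqrt(h^2+k^2+l^2)
d = 0.3617 / sqrt(10) = 0.11438 nm
lambda = 2*d*sin(theta)  =>  sin(theta) = lambda / (2*d)
sin(theta) = 0.086 / (2 * 0.11438) = 0.375941
theta = 22.08 deg


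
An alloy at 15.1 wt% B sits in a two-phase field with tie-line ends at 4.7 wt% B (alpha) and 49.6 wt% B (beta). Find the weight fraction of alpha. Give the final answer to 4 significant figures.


f_alpha = (C_beta - C0) / (C_beta - C_alpha)
f_alpha = (49.6 - 15.1) / (49.6 - 4.7)
f_alpha = 0.7684


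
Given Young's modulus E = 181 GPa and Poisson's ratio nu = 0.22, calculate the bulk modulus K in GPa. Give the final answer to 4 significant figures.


K = E / (3*(1-2*nu))
K = 181 / (3*(1-2*0.22))
K = 107.7 GPa


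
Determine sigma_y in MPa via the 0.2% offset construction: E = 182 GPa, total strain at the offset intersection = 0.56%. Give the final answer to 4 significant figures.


Offset strain = 0.002
Elastic strain at yield = total_strain - offset = 5.6e-03 - 0.002 = 3.6e-03
sigma_y = E * elastic_strain = 182000 * 3.6e-03
sigma_y = 655.2 MPa


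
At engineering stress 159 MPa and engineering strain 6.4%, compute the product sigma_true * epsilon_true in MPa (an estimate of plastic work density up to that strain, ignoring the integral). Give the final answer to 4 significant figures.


sigma_true = sigma_eng * (1 + epsilon_eng)
sigma_true = 159 * (1 + 0.064) = 169.176 MPa
epsilon_true = ln(1 + epsilon_eng)
epsilon_true = ln(1 + 0.064) = 0.0620354
sigma_true * epsilon_true = 169.176 * 0.0620354 = 10.49 MPa


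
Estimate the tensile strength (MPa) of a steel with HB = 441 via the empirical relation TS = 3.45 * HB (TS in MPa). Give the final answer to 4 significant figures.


TS (MPa) = 3.45 * HB
TS = 3.45 * 441
TS = 1521 MPa


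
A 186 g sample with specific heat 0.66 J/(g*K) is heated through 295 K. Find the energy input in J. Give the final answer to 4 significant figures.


Q = m * cp * dT
Q = 186 * 0.66 * 295
Q = 36210 J


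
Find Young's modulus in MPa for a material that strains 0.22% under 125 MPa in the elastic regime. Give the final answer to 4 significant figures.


E = sigma / epsilon
epsilon = 0.22% = 2.2e-03
E = 125 / 2.2e-03
E = 56820 MPa


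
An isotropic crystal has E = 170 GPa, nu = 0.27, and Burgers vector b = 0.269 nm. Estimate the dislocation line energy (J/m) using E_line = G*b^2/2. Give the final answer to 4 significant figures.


Step 1: G = E / (2*(1+nu))
G = 170 / (2*(1+0.27)) = 66.9291 GPa = 6.69291e+10 Pa
Step 2: E_line = G*b^2/2
b = 0.269 nm = 2.69e-10 m
E_line = 0.5 * 6.69291e+10 * (2.69e-10)^2 = 2.422e-09 J/m


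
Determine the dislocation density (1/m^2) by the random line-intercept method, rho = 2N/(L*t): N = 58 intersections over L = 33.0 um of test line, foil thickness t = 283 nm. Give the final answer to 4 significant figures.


rho = 2N / (L * t)
L = 33.0 um = 3.3e-05 m, t = 283 nm = 2.83e-07 m
rho = 2 * 58 / (3.3e-05 * 2.83e-07)
rho = 1.242e+13 1/m^2


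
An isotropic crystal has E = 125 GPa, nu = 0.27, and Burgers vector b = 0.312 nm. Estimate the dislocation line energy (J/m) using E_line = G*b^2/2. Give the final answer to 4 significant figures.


Step 1: G = E / (2*(1+nu))
G = 125 / (2*(1+0.27)) = 49.2126 GPa = 4.92126e+10 Pa
Step 2: E_line = G*b^2/2
b = 0.312 nm = 3.12e-10 m
E_line = 0.5 * 4.92126e+10 * (3.12e-10)^2 = 2.395e-09 J/m


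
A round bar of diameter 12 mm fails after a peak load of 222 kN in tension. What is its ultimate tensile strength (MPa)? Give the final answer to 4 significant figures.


A0 = pi*(d/2)^2 = pi*(12/2)^2 = 113.097 mm^2
UTS = F_max / A0 = 222*1000 / 113.097
UTS = 1963 MPa


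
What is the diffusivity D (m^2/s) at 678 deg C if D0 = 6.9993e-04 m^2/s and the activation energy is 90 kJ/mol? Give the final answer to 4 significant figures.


D = D0 * exp(-Qd / (R*T))
T = 951.15 K
D = 6.9993e-04 * exp(-90e3 / (8.314 * 951.15))
D = 7.986e-09 m^2/s


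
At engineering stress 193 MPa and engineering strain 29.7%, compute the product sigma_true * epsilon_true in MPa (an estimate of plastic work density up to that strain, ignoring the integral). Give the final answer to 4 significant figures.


sigma_true = sigma_eng * (1 + epsilon_eng)
sigma_true = 193 * (1 + 0.297) = 250.321 MPa
epsilon_true = ln(1 + epsilon_eng)
epsilon_true = ln(1 + 0.297) = 0.260054
sigma_true * epsilon_true = 250.321 * 0.260054 = 65.1 MPa


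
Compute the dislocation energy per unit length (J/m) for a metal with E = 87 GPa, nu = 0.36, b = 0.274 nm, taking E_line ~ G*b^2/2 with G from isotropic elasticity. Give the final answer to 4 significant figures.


Step 1: G = E / (2*(1+nu))
G = 87 / (2*(1+0.36)) = 31.9853 GPa = 3.19853e+10 Pa
Step 2: E_line = G*b^2/2
b = 0.274 nm = 2.74e-10 m
E_line = 0.5 * 3.19853e+10 * (2.74e-10)^2 = 1.201e-09 J/m


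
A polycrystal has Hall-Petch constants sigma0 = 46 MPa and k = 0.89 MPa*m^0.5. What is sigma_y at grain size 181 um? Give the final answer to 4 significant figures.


sigma_y = sigma0 + k / sqrt(d)
d = 181 um = 1.81e-04 m
sigma_y = 46 + 0.89 / sqrt(1.81e-04)
sigma_y = 112.2 MPa


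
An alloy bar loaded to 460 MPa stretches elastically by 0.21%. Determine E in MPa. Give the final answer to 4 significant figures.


E = sigma / epsilon
epsilon = 0.21% = 2.1e-03
E = 460 / 2.1e-03
E = 219000 MPa


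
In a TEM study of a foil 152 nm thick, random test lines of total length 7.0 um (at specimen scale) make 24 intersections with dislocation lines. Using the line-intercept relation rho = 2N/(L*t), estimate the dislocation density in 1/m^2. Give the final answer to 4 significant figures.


rho = 2N / (L * t)
L = 7.0 um = 7e-06 m, t = 152 nm = 1.52e-07 m
rho = 2 * 24 / (7e-06 * 1.52e-07)
rho = 4.511e+13 1/m^2


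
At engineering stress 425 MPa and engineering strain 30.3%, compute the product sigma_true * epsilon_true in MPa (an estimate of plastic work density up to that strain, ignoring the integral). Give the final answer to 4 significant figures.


sigma_true = sigma_eng * (1 + epsilon_eng)
sigma_true = 425 * (1 + 0.303) = 553.775 MPa
epsilon_true = ln(1 + epsilon_eng)
epsilon_true = ln(1 + 0.303) = 0.264669
sigma_true * epsilon_true = 553.775 * 0.264669 = 146.6 MPa


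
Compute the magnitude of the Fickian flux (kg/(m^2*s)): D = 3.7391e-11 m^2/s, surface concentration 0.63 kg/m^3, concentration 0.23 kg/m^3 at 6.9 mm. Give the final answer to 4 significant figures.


J = -D * (dC/dx) = D * (C1 - C2) / dx
J = 3.7391e-11 * (0.63 - 0.23) / 6.9e-03
J = 2.168e-09 kg/(m^2*s)


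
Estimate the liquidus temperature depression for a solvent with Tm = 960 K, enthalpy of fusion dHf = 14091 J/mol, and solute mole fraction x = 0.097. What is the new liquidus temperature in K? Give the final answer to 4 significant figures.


dT = R*Tm^2*x / dHf
dT = 8.314 * 960^2 * 0.097 / 14091
dT = 52.7451 K
T_new = 960 - 52.7451 = 907.3 K


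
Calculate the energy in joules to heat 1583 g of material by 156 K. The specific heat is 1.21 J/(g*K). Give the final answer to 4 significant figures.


Q = m * cp * dT
Q = 1583 * 1.21 * 156
Q = 298800 J


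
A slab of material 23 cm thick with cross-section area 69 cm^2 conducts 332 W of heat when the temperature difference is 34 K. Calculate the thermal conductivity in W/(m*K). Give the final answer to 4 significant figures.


k = Q*L / (A*dT)
L = 0.23 m, A = 6.9e-03 m^2
k = 332 * 0.23 / (6.9e-03 * 34)
k = 325.5 W/(m*K)


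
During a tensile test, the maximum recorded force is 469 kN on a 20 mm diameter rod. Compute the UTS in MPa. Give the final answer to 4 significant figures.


A0 = pi*(d/2)^2 = pi*(20/2)^2 = 314.159 mm^2
UTS = F_max / A0 = 469*1000 / 314.159
UTS = 1493 MPa


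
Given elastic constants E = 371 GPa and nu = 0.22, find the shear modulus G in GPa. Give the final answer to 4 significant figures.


G = E / (2*(1+nu))
G = 371 / (2*(1+0.22))
G = 152 GPa


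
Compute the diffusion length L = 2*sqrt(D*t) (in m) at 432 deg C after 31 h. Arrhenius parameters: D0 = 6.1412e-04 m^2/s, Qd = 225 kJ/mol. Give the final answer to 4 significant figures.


Step 1: D = D0 * exp(-Qd/(R*T))
T = 705.15 K
D = 6.1412e-04 * exp(-225e3 / (8.314 * 705.15)) = 1.31998e-20 m^2/s
Step 2: L = 2*sqrt(D*t)
t = 31 h = 111600 s
L = 2*sqrt(1.31998e-20 * 111600) = 7.676e-08 m


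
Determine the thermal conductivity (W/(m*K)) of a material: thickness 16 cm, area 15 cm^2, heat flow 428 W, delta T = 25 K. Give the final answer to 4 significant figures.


k = Q*L / (A*dT)
L = 0.16 m, A = 1.5e-03 m^2
k = 428 * 0.16 / (1.5e-03 * 25)
k = 1826 W/(m*K)


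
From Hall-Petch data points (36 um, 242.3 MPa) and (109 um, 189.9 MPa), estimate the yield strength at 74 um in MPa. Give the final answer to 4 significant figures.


sigma_y = sigma0 + k / sqrt(d)
1/sqrt(d1) = 1/sqrt(3.6e-05) = 166.667;  1/sqrt(d2) = 95.7826
k = (sigma1 - sigma2) / (1/sqrt(d1) - 1/sqrt(d2)) = (242.3 - 189.9) / (166.667 - 95.7826) = 0.739236 MPa*m^0.5
sigma0 = sigma1 - k/sqrt(d1) = 242.3 - 0.739236*166.667 = 119.094 MPa
sigma_y(d3) = 119.094 + 0.739236 / sqrt(7.4e-05) = 205 MPa


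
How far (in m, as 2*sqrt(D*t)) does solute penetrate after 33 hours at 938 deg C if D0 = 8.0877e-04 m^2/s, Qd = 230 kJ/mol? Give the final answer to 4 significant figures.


Step 1: D = D0 * exp(-Qd/(R*T))
T = 1211.15 K
D = 8.0877e-04 * exp(-230e3 / (8.314 * 1211.15)) = 9.72738e-14 m^2/s
Step 2: L = 2*sqrt(D*t)
t = 33 h = 118800 s
L = 2*sqrt(9.72738e-14 * 118800) = 2.15e-04 m


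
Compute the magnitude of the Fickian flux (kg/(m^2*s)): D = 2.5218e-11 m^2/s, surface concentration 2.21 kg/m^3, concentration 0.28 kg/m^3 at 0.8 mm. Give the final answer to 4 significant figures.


J = -D * (dC/dx) = D * (C1 - C2) / dx
J = 2.5218e-11 * (2.21 - 0.28) / 8e-04
J = 6.084e-08 kg/(m^2*s)


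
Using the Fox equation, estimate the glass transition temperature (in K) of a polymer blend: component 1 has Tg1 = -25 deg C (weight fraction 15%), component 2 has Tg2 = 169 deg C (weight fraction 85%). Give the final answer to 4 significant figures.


1/Tg = w1/Tg1 + w2/Tg2 (in Kelvin)
Tg1 = 248.15 K, Tg2 = 442.15 K
1/Tg = 0.15/248.15 + 0.85/442.15
Tg = 395.7 K


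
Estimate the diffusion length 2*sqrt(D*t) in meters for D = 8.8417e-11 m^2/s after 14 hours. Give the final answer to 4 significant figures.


t = 14 hr = 50400 s
Diffusion length = 2*sqrt(D*t)
= 2*sqrt(8.8417e-11 * 50400)
= 4.222e-03 m


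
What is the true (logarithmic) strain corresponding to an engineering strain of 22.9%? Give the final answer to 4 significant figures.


epsilon_true = ln(1 + epsilon_eng)
epsilon_true = ln(1 + 0.229)
epsilon_true = 0.2062


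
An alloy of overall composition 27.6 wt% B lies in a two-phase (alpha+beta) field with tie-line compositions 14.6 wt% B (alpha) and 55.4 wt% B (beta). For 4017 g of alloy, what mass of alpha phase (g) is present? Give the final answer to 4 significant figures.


f_alpha = (C_beta - C0) / (C_beta - C_alpha)
f_alpha = (55.4 - 27.6) / (55.4 - 14.6) = 0.681373
m_alpha = f_alpha * m_total = 0.681373 * 4017 = 2737 g


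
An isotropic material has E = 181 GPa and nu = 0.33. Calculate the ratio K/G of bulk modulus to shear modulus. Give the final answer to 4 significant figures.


G = E / (2*(1+nu))
G = 181 / (2*(1+0.33)) = 68.0451 GPa
K = E / (3*(1-2*nu))
K = 181 / (3*(1-2*0.33)) = 177.451 GPa
K/G = 177.451 / 68.0451 = 2.608


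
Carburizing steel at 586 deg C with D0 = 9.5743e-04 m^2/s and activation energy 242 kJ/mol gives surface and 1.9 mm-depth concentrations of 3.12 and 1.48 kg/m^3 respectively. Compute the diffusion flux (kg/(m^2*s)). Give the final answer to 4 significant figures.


Step 1: D = D0 * exp(-Qd/(R*T))
T = 586 + 273.15 = 859.15 K
D = 9.5743e-04 * exp(-242e3 / (8.314 * 859.15)) = 1.85118e-18 m^2/s
Step 2: J = D * (C1 - C2) / dx
J = 1.85118e-18 * (3.12 - 1.48) / 1.9e-03
J = 1.598e-15 kg/(m^2*s)


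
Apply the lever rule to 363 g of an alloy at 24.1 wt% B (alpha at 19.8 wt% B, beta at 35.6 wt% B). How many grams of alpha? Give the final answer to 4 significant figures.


f_alpha = (C_beta - C0) / (C_beta - C_alpha)
f_alpha = (35.6 - 24.1) / (35.6 - 19.8) = 0.727848
m_alpha = f_alpha * m_total = 0.727848 * 363 = 264.2 g


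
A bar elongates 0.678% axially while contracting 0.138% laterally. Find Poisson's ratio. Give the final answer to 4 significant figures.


nu = -epsilon_lat / epsilon_axial
Lateral strain is contraction (negative), so using magnitudes:
nu = 0.138 / 0.678
nu = 0.2035


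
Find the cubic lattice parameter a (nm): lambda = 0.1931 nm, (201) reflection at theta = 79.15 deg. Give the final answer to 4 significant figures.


d = lambda / (2*sin(theta))
d = 0.1931 / (2*sin(79.15 deg))
d = 0.0983074 nm
a = d * sqrt(h^2+k^2+l^2) = 0.0983074 * sqrt(5)
a = 0.2198 nm


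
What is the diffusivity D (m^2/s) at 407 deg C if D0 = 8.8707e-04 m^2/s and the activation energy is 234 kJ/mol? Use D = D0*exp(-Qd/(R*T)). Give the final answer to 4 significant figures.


D = D0 * exp(-Qd / (R*T))
T = 680.15 K
D = 8.8707e-04 * exp(-234e3 / (8.314 * 680.15))
D = 9.471e-22 m^2/s


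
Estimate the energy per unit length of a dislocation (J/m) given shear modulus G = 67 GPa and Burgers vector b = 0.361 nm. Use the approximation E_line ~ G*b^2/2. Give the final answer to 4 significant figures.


E = G*b^2/2
b = 0.361 nm = 3.61e-10 m
G = 67 GPa = 6.7e+10 Pa
E = 0.5 * 6.7e+10 * (3.61e-10)^2
E = 4.366e-09 J/m


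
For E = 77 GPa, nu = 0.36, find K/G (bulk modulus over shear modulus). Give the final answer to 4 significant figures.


G = E / (2*(1+nu))
G = 77 / (2*(1+0.36)) = 28.3088 GPa
K = E / (3*(1-2*nu))
K = 77 / (3*(1-2*0.36)) = 91.6667 GPa
K/G = 91.6667 / 28.3088 = 3.238


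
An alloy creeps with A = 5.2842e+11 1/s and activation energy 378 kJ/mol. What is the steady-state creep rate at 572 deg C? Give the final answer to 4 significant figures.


rate = A * exp(-Q / (R*T))
T = 572 + 273.15 = 845.15 K
rate = 5.2842e+11 * exp(-378e3 / (8.314 * 845.15))
rate = 2.29e-12 1/s


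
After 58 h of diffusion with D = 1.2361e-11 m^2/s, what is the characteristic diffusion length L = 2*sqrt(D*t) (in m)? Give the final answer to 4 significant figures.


t = 58 hr = 208800 s
Diffusion length = 2*sqrt(D*t)
= 2*sqrt(1.2361e-11 * 208800)
= 3.213e-03 m


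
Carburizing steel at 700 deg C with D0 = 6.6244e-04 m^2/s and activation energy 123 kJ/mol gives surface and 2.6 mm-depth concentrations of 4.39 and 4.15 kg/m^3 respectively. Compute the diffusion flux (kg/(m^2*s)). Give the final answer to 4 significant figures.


Step 1: D = D0 * exp(-Qd/(R*T))
T = 700 + 273.15 = 973.15 K
D = 6.6244e-04 * exp(-123e3 / (8.314 * 973.15)) = 1.65493e-10 m^2/s
Step 2: J = D * (C1 - C2) / dx
J = 1.65493e-10 * (4.39 - 4.15) / 2.6e-03
J = 1.528e-08 kg/(m^2*s)


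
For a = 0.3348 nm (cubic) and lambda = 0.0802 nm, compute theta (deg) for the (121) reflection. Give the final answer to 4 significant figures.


d = a / sqrt(h^2+k^2+l^2)
d = 0.3348 / sqrt(6) = 0.136682 nm
lambda = 2*d*sin(theta)  =>  sin(theta) = lambda / (2*d)
sin(theta) = 0.0802 / (2 * 0.136682) = 0.293383
theta = 17.06 deg


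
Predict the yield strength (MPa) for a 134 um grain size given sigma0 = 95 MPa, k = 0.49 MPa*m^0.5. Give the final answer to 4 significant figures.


sigma_y = sigma0 + k / sqrt(d)
d = 134 um = 1.34e-04 m
sigma_y = 95 + 0.49 / sqrt(1.34e-04)
sigma_y = 137.3 MPa


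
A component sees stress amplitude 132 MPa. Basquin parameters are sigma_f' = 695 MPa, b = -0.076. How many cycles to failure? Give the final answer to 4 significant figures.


sigma_a = sigma_f' * (2*Nf)^b
2*Nf = (sigma_a / sigma_f')^(1/b)
2*Nf = (132 / 695)^(1/-0.076)
2*Nf = 3.10634e+09
Nf = 1.553e+09 cycles


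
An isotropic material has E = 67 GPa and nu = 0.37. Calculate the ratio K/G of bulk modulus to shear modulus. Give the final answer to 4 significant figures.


G = E / (2*(1+nu))
G = 67 / (2*(1+0.37)) = 24.4526 GPa
K = E / (3*(1-2*nu))
K = 67 / (3*(1-2*0.37)) = 85.8974 GPa
K/G = 85.8974 / 24.4526 = 3.513


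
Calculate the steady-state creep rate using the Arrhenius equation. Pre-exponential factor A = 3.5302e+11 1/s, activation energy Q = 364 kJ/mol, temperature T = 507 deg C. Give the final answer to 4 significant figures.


rate = A * exp(-Q / (R*T))
T = 507 + 273.15 = 780.15 K
rate = 3.5302e+11 * exp(-364e3 / (8.314 * 780.15))
rate = 1.498e-13 1/s


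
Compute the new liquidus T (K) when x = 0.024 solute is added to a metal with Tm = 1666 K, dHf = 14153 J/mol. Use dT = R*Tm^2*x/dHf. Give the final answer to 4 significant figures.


dT = R*Tm^2*x / dHf
dT = 8.314 * 1666^2 * 0.024 / 14153
dT = 39.1312 K
T_new = 1666 - 39.1312 = 1627 K


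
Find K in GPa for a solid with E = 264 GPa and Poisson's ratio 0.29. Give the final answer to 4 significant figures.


K = E / (3*(1-2*nu))
K = 264 / (3*(1-2*0.29))
K = 209.5 GPa


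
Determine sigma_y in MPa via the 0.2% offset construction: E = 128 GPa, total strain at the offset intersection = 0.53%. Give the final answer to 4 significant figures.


Offset strain = 0.002
Elastic strain at yield = total_strain - offset = 5.3e-03 - 0.002 = 3.3e-03
sigma_y = E * elastic_strain = 128000 * 3.3e-03
sigma_y = 422.4 MPa


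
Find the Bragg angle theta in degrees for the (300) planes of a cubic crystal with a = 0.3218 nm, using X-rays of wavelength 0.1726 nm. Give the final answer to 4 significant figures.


d = a / sqrt(h^2+k^2+l^2)
d = 0.3218 / sqrt(9) = 0.107267 nm
lambda = 2*d*sin(theta)  =>  sin(theta) = lambda / (2*d)
sin(theta) = 0.1726 / (2 * 0.107267) = 0.804537
theta = 53.57 deg


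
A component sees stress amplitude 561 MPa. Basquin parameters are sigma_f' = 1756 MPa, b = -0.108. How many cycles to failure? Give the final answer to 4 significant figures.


sigma_a = sigma_f' * (2*Nf)^b
2*Nf = (sigma_a / sigma_f')^(1/b)
2*Nf = (561 / 1756)^(1/-0.108)
2*Nf = 38773.4
Nf = 19390 cycles


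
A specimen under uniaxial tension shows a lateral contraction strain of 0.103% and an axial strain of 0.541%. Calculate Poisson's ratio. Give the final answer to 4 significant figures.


nu = -epsilon_lat / epsilon_axial
Lateral strain is contraction (negative), so using magnitudes:
nu = 0.103 / 0.541
nu = 0.1904


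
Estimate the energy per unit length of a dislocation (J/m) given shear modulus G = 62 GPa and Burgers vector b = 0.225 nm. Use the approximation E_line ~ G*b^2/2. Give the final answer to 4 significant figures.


E = G*b^2/2
b = 0.225 nm = 2.25e-10 m
G = 62 GPa = 6.2e+10 Pa
E = 0.5 * 6.2e+10 * (2.25e-10)^2
E = 1.569e-09 J/m


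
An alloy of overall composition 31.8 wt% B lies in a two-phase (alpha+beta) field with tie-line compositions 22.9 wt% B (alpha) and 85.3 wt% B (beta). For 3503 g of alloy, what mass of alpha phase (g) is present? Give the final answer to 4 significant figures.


f_alpha = (C_beta - C0) / (C_beta - C_alpha)
f_alpha = (85.3 - 31.8) / (85.3 - 22.9) = 0.857372
m_alpha = f_alpha * m_total = 0.857372 * 3503 = 3003 g


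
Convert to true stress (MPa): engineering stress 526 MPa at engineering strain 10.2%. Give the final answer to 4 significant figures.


sigma_true = sigma_eng * (1 + epsilon_eng)
sigma_true = 526 * (1 + 0.102)
sigma_true = 579.7 MPa


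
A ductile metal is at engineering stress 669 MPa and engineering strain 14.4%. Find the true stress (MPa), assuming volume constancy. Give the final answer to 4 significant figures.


sigma_true = sigma_eng * (1 + epsilon_eng)
sigma_true = 669 * (1 + 0.144)
sigma_true = 765.3 MPa


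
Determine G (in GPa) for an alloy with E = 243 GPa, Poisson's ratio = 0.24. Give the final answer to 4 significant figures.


G = E / (2*(1+nu))
G = 243 / (2*(1+0.24))
G = 97.98 GPa


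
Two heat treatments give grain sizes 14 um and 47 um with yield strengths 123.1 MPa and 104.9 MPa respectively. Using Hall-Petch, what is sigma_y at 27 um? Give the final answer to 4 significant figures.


sigma_y = sigma0 + k / sqrt(d)
1/sqrt(d1) = 1/sqrt(1.4e-05) = 267.261;  1/sqrt(d2) = 145.865
k = (sigma1 - sigma2) / (1/sqrt(d1) - 1/sqrt(d2)) = (123.1 - 104.9) / (267.261 - 145.865) = 0.149922 MPa*m^0.5
sigma0 = sigma1 - k/sqrt(d1) = 123.1 - 0.149922*267.261 = 83.0316 MPa
sigma_y(d3) = 83.0316 + 0.149922 / sqrt(2.7e-05) = 111.9 MPa
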